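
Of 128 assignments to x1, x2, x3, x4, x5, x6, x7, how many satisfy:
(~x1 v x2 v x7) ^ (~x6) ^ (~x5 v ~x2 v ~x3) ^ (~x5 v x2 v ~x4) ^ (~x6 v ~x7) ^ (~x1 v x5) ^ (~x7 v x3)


CNF with 7 clauses over 7 vars (128 assignments).
An assignment satisfies CNF iff every clause has >=1 true literal.
Check each row (bits = x1,x2,x3,x4,x5,x6,x7; clause T/F shown):
  row 0 [0000000]: clauses=TTTTTTT -> 1
  row 1 [0000001]: clauses=TTTTTTF -> 0
  row 2 [0000010]: clauses=TFTTTTT -> 0
  row 3 [0000011]: clauses=TFTTFTF -> 0
  row 4 [0000100]: clauses=TTTTTTT -> 1
  (every remaining row is evaluated the same way; all 128 results are listed next)
Full result column, 8 rows per line (x1,x2,x3,x4 fixed per line; x5,x6,x7 runs 000..111 left to right):
  rows 0-7 [x1,x2,x3,x4=0000]: 10001000  (ones: 2)
  rows 8-15 [x1,x2,x3,x4=0001]: 10000000  (ones: 1)
  rows 16-23 [x1,x2,x3,x4=0010]: 11001100  (ones: 4)
  rows 24-31 [x1,x2,x3,x4=0011]: 11000000  (ones: 2)
  rows 32-39 [x1,x2,x3,x4=0100]: 10001000  (ones: 2)
  rows 40-47 [x1,x2,x3,x4=0101]: 10001000  (ones: 2)
  rows 48-55 [x1,x2,x3,x4=0110]: 11000000  (ones: 2)
  rows 56-63 [x1,x2,x3,x4=0111]: 11000000  (ones: 2)
  rows 64-71 [x1,x2,x3,x4=1000]: 00000000  (ones: 0)
  rows 72-79 [x1,x2,x3,x4=1001]: 00000000  (ones: 0)
  rows 80-87 [x1,x2,x3,x4=1010]: 00000100  (ones: 1)
  rows 88-95 [x1,x2,x3,x4=1011]: 00000000  (ones: 0)
  rows 96-103 [x1,x2,x3,x4=1100]: 00001000  (ones: 1)
  rows 104-111 [x1,x2,x3,x4=1101]: 00001000  (ones: 1)
  rows 112-119 [x1,x2,x3,x4=1110]: 00000000  (ones: 0)
  rows 120-127 [x1,x2,x3,x4=1111]: 00000000  (ones: 0)
Satisfying assignments = 2+1+4+2+2+2+2+2+0+0+1+0+1+1+0+0 = 20

20


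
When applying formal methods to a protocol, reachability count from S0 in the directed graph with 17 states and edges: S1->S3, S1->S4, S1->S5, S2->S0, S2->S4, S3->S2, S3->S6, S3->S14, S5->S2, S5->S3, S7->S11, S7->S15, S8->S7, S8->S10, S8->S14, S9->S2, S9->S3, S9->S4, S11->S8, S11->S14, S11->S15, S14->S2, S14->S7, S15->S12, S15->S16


BFS from S0:
  layer 0: {S0}
Reachable set: {S0}
Count = 1

1


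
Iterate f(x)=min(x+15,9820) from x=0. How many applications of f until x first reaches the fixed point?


Step 1: x=0, cap=9820, increment=15
Step 2: x grows by 15 each step until capped at 9820; fixed point is x=9820
Step 3: iterations = ceil(9820/15) = 655

655


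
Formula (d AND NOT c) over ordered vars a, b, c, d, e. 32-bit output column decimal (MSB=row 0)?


Formula: (d AND NOT c) over a, b, c, d, e (32 rows)
Evaluate each row (bits = a,b,c,d,e, MSB first):
  row 0 [00000]: (0 AND NOT 0) -> 0
  row 1 [00001]: (0 AND NOT 0) -> 0
  row 2 [00010]: (1 AND NOT 0) -> 1
  row 3 [00011]: (1 AND NOT 0) -> 1
  row 4 [00100]: (0 AND NOT 1) -> 0
  row 5 [00101]: (0 AND NOT 1) -> 0
  row 6 [00110]: (1 AND NOT 1) -> 0
  row 7 [00111]: (1 AND NOT 1) -> 0
  row 8 [01000]: (0 AND NOT 0) -> 0
  row 9 [01001]: (0 AND NOT 0) -> 0
  row 10 [01010]: (1 AND NOT 0) -> 1
  row 11 [01011]: (1 AND NOT 0) -> 1
  row 12 [01100]: (0 AND NOT 1) -> 0
  row 13 [01101]: (0 AND NOT 1) -> 0
  row 14 [01110]: (1 AND NOT 1) -> 0
  row 15 [01111]: (1 AND NOT 1) -> 0
  row 16 [10000]: (0 AND NOT 0) -> 0
  row 17 [10001]: (0 AND NOT 0) -> 0
  row 18 [10010]: (1 AND NOT 0) -> 1
  row 19 [10011]: (1 AND NOT 0) -> 1
  row 20 [10100]: (0 AND NOT 1) -> 0
  row 21 [10101]: (0 AND NOT 1) -> 0
  row 22 [10110]: (1 AND NOT 1) -> 0
  row 23 [10111]: (1 AND NOT 1) -> 0
  row 24 [11000]: (0 AND NOT 0) -> 0
  row 25 [11001]: (0 AND NOT 0) -> 0
  row 26 [11010]: (1 AND NOT 0) -> 1
  row 27 [11011]: (1 AND NOT 0) -> 1
  row 28 [11100]: (0 AND NOT 1) -> 0
  row 29 [11101]: (0 AND NOT 1) -> 0
  row 30 [11110]: (1 AND NOT 1) -> 0
  row 31 [11111]: (1 AND NOT 1) -> 0
Full result column, 4 rows per line (a,b,c fixed per line; d,e runs 00..11 left to right):
  rows 0-3 [a,b,c=000]: 0011  = hex 3
  rows 4-7 [a,b,c=001]: 0000  = hex 0
  rows 8-11 [a,b,c=010]: 0011  = hex 3
  rows 12-15 [a,b,c=011]: 0000  = hex 0
  rows 16-19 [a,b,c=100]: 0011  = hex 3
  rows 20-23 [a,b,c=101]: 0000  = hex 0
  rows 24-27 [a,b,c=110]: 0011  = hex 3
  rows 28-31 [a,b,c=111]: 0000  = hex 0
Output column (row 0 .. row 31) = 00110000001100000011000000110000
Output column grouped in 4s = 0011 0000 0011 0000 0011 0000 0011 0000 = 0x30303030
Convert to decimal digit by digit (value = value*16 + digit):
  3 -> 3
  3*16 + 0 = 48
  48*16 + 3 = 771
  771*16 + 0 = 12336
  12336*16 + 3 = 197379
  197379*16 + 0 = 3158064
  3158064*16 + 3 = 50529027
  50529027*16 + 0 = 808464432
Decimal = 808464432

808464432


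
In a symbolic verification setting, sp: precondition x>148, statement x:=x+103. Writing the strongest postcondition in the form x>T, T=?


Formula: sp(P, x:=E) = exists old_x. (x = E[old_x/x]) AND P[old_x/x] (old_x is the value of x before the assignment; eliminate old_x by solving x = E[old_x/x] for old_x)
Step 1: Precondition P: x>148, i.e. old_x > 148
Step 2: Assignment gives x = old_x + 103, so old_x = x - 103
Step 3: Substitute into P: x - 103 > 148
Step 4: Simplify: x > 148+103 = 251

251


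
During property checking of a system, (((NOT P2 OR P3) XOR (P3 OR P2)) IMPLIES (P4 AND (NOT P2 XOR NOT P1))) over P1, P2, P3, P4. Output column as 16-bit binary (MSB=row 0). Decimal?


Formula: (((NOT P2 OR P3) XOR (P3 OR P2)) IMPLIES (P4 AND (NOT P2 XOR NOT P1))) over P1, P2, P3, P4 (16 rows)
Evaluate each row (bits = P1,P2,P3,P4, MSB first):
  row 0 [0000]: (((NOT 0 OR 0) XOR (0 OR 0)) IMPLIES (0 AND (NOT 0 XOR NOT 0))) -> 0
  row 1 [0001]: (((NOT 0 OR 0) XOR (0 OR 0)) IMPLIES (1 AND (NOT 0 XOR NOT 0))) -> 0
  row 2 [0010]: (((NOT 0 OR 1) XOR (1 OR 0)) IMPLIES (0 AND (NOT 0 XOR NOT 0))) -> 1
  row 3 [0011]: (((NOT 0 OR 1) XOR (1 OR 0)) IMPLIES (1 AND (NOT 0 XOR NOT 0))) -> 1
  row 4 [0100]: (((NOT 1 OR 0) XOR (0 OR 1)) IMPLIES (0 AND (NOT 1 XOR NOT 0))) -> 0
  row 5 [0101]: (((NOT 1 OR 0) XOR (0 OR 1)) IMPLIES (1 AND (NOT 1 XOR NOT 0))) -> 1
  row 6 [0110]: (((NOT 1 OR 1) XOR (1 OR 1)) IMPLIES (0 AND (NOT 1 XOR NOT 0))) -> 1
  row 7 [0111]: (((NOT 1 OR 1) XOR (1 OR 1)) IMPLIES (1 AND (NOT 1 XOR NOT 0))) -> 1
  row 8 [1000]: (((NOT 0 OR 0) XOR (0 OR 0)) IMPLIES (0 AND (NOT 0 XOR NOT 1))) -> 0
  row 9 [1001]: (((NOT 0 OR 0) XOR (0 OR 0)) IMPLIES (1 AND (NOT 0 XOR NOT 1))) -> 1
  row 10 [1010]: (((NOT 0 OR 1) XOR (1 OR 0)) IMPLIES (0 AND (NOT 0 XOR NOT 1))) -> 1
  row 11 [1011]: (((NOT 0 OR 1) XOR (1 OR 0)) IMPLIES (1 AND (NOT 0 XOR NOT 1))) -> 1
  row 12 [1100]: (((NOT 1 OR 0) XOR (0 OR 1)) IMPLIES (0 AND (NOT 1 XOR NOT 1))) -> 0
  row 13 [1101]: (((NOT 1 OR 0) XOR (0 OR 1)) IMPLIES (1 AND (NOT 1 XOR NOT 1))) -> 0
  row 14 [1110]: (((NOT 1 OR 1) XOR (1 OR 1)) IMPLIES (0 AND (NOT 1 XOR NOT 1))) -> 1
  row 15 [1111]: (((NOT 1 OR 1) XOR (1 OR 1)) IMPLIES (1 AND (NOT 1 XOR NOT 1))) -> 1
Full result column, 4 rows per line (P1,P2 fixed per line; P3,P4 runs 00..11 left to right):
  rows 0-3 [P1,P2=00]: 0011  = hex 3
  rows 4-7 [P1,P2=01]: 0111  = hex 7
  rows 8-11 [P1,P2=10]: 0111  = hex 7
  rows 12-15 [P1,P2=11]: 0011  = hex 3
Output column (row 0 .. row 15) = 0011011101110011
Output column grouped in 4s = 0011 0111 0111 0011 = 0x3773
Convert to decimal digit by digit (value = value*16 + digit):
  3 -> 3
  3*16 + 7 = 55
  55*16 + 7 = 887
  887*16 + 3 = 14195
Decimal = 14195

14195


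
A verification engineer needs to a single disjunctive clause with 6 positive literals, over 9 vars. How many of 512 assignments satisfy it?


Step 1: Total=2^9=512
Step 2: Unsat when all 6 false: 2^3=8
Step 3: Sat=512-8=504

504


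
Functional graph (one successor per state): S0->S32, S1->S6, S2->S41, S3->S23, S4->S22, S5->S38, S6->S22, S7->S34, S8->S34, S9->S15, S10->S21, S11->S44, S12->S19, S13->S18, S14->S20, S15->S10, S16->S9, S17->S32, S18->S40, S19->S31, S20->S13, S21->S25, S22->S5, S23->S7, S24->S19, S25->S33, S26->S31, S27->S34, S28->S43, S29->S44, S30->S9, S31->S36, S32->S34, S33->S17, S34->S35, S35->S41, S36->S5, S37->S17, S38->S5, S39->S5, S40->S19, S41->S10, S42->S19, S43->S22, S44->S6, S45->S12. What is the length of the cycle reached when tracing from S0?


Trace from S0 until a state repeats:
  S0 -> S32 -> S34 -> S35 -> S41 -> S10 -> S21 -> S25 -> S33 -> S17 -> S32
S32 first seen at step 1, revisited at step 10.
Cycle length = 10 - 1 = 9

9


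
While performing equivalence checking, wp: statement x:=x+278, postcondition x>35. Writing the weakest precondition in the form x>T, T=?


Formula: wp(x:=E, P) = P[E/x] (substitute E for x in postcondition)
Step 1: Postcondition: x>35
Step 2: Substitute x+278 for x: x+278>35
Step 3: Solve for x: x > 35-278 = -243

-243


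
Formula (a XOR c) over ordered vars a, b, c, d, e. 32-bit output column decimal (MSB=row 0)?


Formula: (a XOR c) over a, b, c, d, e (32 rows)
Evaluate each row (bits = a,b,c,d,e, MSB first):
  row 0 [00000]: (0 XOR 0) -> 0
  row 1 [00001]: (0 XOR 0) -> 0
  row 2 [00010]: (0 XOR 0) -> 0
  row 3 [00011]: (0 XOR 0) -> 0
  row 4 [00100]: (0 XOR 1) -> 1
  row 5 [00101]: (0 XOR 1) -> 1
  row 6 [00110]: (0 XOR 1) -> 1
  row 7 [00111]: (0 XOR 1) -> 1
  row 8 [01000]: (0 XOR 0) -> 0
  row 9 [01001]: (0 XOR 0) -> 0
  row 10 [01010]: (0 XOR 0) -> 0
  row 11 [01011]: (0 XOR 0) -> 0
  row 12 [01100]: (0 XOR 1) -> 1
  row 13 [01101]: (0 XOR 1) -> 1
  row 14 [01110]: (0 XOR 1) -> 1
  row 15 [01111]: (0 XOR 1) -> 1
  row 16 [10000]: (1 XOR 0) -> 1
  row 17 [10001]: (1 XOR 0) -> 1
  row 18 [10010]: (1 XOR 0) -> 1
  row 19 [10011]: (1 XOR 0) -> 1
  row 20 [10100]: (1 XOR 1) -> 0
  row 21 [10101]: (1 XOR 1) -> 0
  row 22 [10110]: (1 XOR 1) -> 0
  row 23 [10111]: (1 XOR 1) -> 0
  row 24 [11000]: (1 XOR 0) -> 1
  row 25 [11001]: (1 XOR 0) -> 1
  row 26 [11010]: (1 XOR 0) -> 1
  row 27 [11011]: (1 XOR 0) -> 1
  row 28 [11100]: (1 XOR 1) -> 0
  row 29 [11101]: (1 XOR 1) -> 0
  row 30 [11110]: (1 XOR 1) -> 0
  row 31 [11111]: (1 XOR 1) -> 0
Full result column, 4 rows per line (a,b,c fixed per line; d,e runs 00..11 left to right):
  rows 0-3 [a,b,c=000]: 0000  = hex 0
  rows 4-7 [a,b,c=001]: 1111  = hex F
  rows 8-11 [a,b,c=010]: 0000  = hex 0
  rows 12-15 [a,b,c=011]: 1111  = hex F
  rows 16-19 [a,b,c=100]: 1111  = hex F
  rows 20-23 [a,b,c=101]: 0000  = hex 0
  rows 24-27 [a,b,c=110]: 1111  = hex F
  rows 28-31 [a,b,c=111]: 0000  = hex 0
Output column (row 0 .. row 31) = 00001111000011111111000011110000
Output column grouped in 4s = 0000 1111 0000 1111 1111 0000 1111 0000 = 0x0F0FF0F0
Convert to decimal digit by digit (value = value*16 + digit):
  0 -> 0
  0*16 + 15 (F) = 15
  15*16 + 0 = 240
  240*16 + 15 (F) = 3855
  3855*16 + 15 (F) = 61695
  61695*16 + 0 = 987120
  987120*16 + 15 (F) = 15793935
  15793935*16 + 0 = 252702960
Decimal = 252702960

252702960


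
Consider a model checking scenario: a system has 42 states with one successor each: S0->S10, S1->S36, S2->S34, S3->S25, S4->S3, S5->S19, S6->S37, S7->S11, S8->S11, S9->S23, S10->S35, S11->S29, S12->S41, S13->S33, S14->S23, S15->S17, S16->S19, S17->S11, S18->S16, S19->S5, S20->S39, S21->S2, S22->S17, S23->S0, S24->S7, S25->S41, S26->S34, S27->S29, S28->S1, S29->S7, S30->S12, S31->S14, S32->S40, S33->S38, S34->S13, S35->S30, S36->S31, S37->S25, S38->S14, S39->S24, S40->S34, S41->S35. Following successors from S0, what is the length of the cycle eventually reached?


Trace from S0 until a state repeats:
  S0 -> S10 -> S35 -> S30 -> S12 -> S41 -> S35
S35 first seen at step 2, revisited at step 6.
Cycle length = 6 - 2 = 4

4


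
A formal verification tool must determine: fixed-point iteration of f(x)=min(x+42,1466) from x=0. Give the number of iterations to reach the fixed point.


Step 1: x=0, cap=1466, increment=42
Step 2: x grows by 42 each step until capped at 1466; fixed point is x=1466
Step 3: iterations = ceil(1466/42) = 35

35


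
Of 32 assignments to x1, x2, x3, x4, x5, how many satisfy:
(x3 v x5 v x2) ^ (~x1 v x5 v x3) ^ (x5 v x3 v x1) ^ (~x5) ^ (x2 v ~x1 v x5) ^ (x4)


CNF with 6 clauses over 5 vars (32 assignments).
An assignment satisfies CNF iff every clause has >=1 true literal.
Check each row (bits = x1,x2,x3,x4,x5; clause T/F shown):
  row 0 [00000]: clauses=FTFTTF -> 0
  row 1 [00001]: clauses=TTTFTF -> 0
  row 2 [00010]: clauses=FTFTTT -> 0
  row 3 [00011]: clauses=TTTFTT -> 0
  row 4 [00100]: clauses=TTTTTF -> 0
  row 5 [00101]: clauses=TTTFTF -> 0
  row 6 [00110]: clauses=TTTTTT -> 1
  row 7 [00111]: clauses=TTTFTT -> 0
  row 8 [01000]: clauses=TTFTTF -> 0
  row 9 [01001]: clauses=TTTFTF -> 0
  row 10 [01010]: clauses=TTFTTT -> 0
  row 11 [01011]: clauses=TTTFTT -> 0
  row 12 [01100]: clauses=TTTTTF -> 0
  row 13 [01101]: clauses=TTTFTF -> 0
  row 14 [01110]: clauses=TTTTTT -> 1
  row 15 [01111]: clauses=TTTFTT -> 0
  row 16 [10000]: clauses=FFTTFF -> 0
  row 17 [10001]: clauses=TTTFTF -> 0
  row 18 [10010]: clauses=FFTTFT -> 0
  row 19 [10011]: clauses=TTTFTT -> 0
  row 20 [10100]: clauses=TTTTFF -> 0
  row 21 [10101]: clauses=TTTFTF -> 0
  row 22 [10110]: clauses=TTTTFT -> 0
  row 23 [10111]: clauses=TTTFTT -> 0
  row 24 [11000]: clauses=TFTTTF -> 0
  row 25 [11001]: clauses=TTTFTF -> 0
  row 26 [11010]: clauses=TFTTTT -> 0
  row 27 [11011]: clauses=TTTFTT -> 0
  row 28 [11100]: clauses=TTTTTF -> 0
  row 29 [11101]: clauses=TTTFTF -> 0
  row 30 [11110]: clauses=TTTTTT -> 1
  row 31 [11111]: clauses=TTTFTT -> 0
Full result column, 8 rows per line (x1,x2 fixed per line; x3,x4,x5 runs 000..111 left to right):
  rows 0-7 [x1,x2=00]: 00000010  (ones: 1)
  rows 8-15 [x1,x2=01]: 00000010  (ones: 1)
  rows 16-23 [x1,x2=10]: 00000000  (ones: 0)
  rows 24-31 [x1,x2=11]: 00000010  (ones: 1)
Satisfying assignments = 1+1+0+1 = 3

3


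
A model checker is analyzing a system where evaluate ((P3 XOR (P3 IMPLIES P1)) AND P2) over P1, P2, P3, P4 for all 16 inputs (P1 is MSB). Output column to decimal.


Formula: ((P3 XOR (P3 IMPLIES P1)) AND P2) over P1, P2, P3, P4 (16 rows)
Evaluate each row (bits = P1,P2,P3,P4, MSB first):
  row 0 [0000]: ((0 XOR (0 IMPLIES 0)) AND 0) -> 0
  row 1 [0001]: ((0 XOR (0 IMPLIES 0)) AND 0) -> 0
  row 2 [0010]: ((1 XOR (1 IMPLIES 0)) AND 0) -> 0
  row 3 [0011]: ((1 XOR (1 IMPLIES 0)) AND 0) -> 0
  row 4 [0100]: ((0 XOR (0 IMPLIES 0)) AND 1) -> 1
  row 5 [0101]: ((0 XOR (0 IMPLIES 0)) AND 1) -> 1
  row 6 [0110]: ((1 XOR (1 IMPLIES 0)) AND 1) -> 1
  row 7 [0111]: ((1 XOR (1 IMPLIES 0)) AND 1) -> 1
  row 8 [1000]: ((0 XOR (0 IMPLIES 1)) AND 0) -> 0
  row 9 [1001]: ((0 XOR (0 IMPLIES 1)) AND 0) -> 0
  row 10 [1010]: ((1 XOR (1 IMPLIES 1)) AND 0) -> 0
  row 11 [1011]: ((1 XOR (1 IMPLIES 1)) AND 0) -> 0
  row 12 [1100]: ((0 XOR (0 IMPLIES 1)) AND 1) -> 1
  row 13 [1101]: ((0 XOR (0 IMPLIES 1)) AND 1) -> 1
  row 14 [1110]: ((1 XOR (1 IMPLIES 1)) AND 1) -> 0
  row 15 [1111]: ((1 XOR (1 IMPLIES 1)) AND 1) -> 0
Full result column, 4 rows per line (P1,P2 fixed per line; P3,P4 runs 00..11 left to right):
  rows 0-3 [P1,P2=00]: 0000  = hex 0
  rows 4-7 [P1,P2=01]: 1111  = hex F
  rows 8-11 [P1,P2=10]: 0000  = hex 0
  rows 12-15 [P1,P2=11]: 1100  = hex C
Output column (row 0 .. row 15) = 0000111100001100
Output column grouped in 4s = 0000 1111 0000 1100 = 0x0F0C
Convert to decimal digit by digit (value = value*16 + digit):
  0 -> 0
  0*16 + 15 (F) = 15
  15*16 + 0 = 240
  240*16 + 12 (C) = 3852
Decimal = 3852

3852


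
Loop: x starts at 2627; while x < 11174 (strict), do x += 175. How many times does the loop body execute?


Step 1: x goes from 2627 toward 11174 by 175; the body runs while x<11174, so iterations = ceil((bound-start)/step)
Step 2: Distance=8547
Step 3: ceil(8547/175)=49

49


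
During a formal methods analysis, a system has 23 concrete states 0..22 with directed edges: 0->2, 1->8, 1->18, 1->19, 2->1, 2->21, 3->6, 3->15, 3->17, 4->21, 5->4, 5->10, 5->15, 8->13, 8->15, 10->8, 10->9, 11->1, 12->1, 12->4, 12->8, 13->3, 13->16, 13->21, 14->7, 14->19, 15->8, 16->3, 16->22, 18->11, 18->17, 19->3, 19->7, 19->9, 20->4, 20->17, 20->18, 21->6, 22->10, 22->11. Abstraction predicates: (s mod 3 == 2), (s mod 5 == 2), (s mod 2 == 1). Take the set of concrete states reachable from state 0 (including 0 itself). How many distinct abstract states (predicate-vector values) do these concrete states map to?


BFS from 0:
Concrete reachable: {0, 1, 2, 3, 6, 7, 8, 9, 10, 11, 13, 15, 16, 17, 18, 19, 21, 22}
Abstract via predicates (s mod 3 == 2), (s mod 5 == 2), (s mod 2 == 1):
  (0,0,0) <- {0, 6, 10, 16, 18}
  (0,0,1) <- {1, 3, 9, 13, 15, 19, 21}
  (0,1,0) <- {22}
  (0,1,1) <- {7}
  (1,0,0) <- {8}
  (1,0,1) <- {11}
  (1,1,0) <- {2}
  (1,1,1) <- {17}
Distinct abstract states = 8

8


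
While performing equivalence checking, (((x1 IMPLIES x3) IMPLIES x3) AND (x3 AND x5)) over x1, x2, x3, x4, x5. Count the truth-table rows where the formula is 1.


Formula: (((x1 IMPLIES x3) IMPLIES x3) AND (x3 AND x5)) over 5 vars (32 rows)
Evaluate each row (x1, x2, x3, x4, x5 as bits, MSB first):
  row 0 [00000]: (((0 IMPLIES 0) IMPLIES 0) AND (0 AND 0)) -> 0
  row 1 [00001]: (((0 IMPLIES 0) IMPLIES 0) AND (0 AND 1)) -> 0
  row 2 [00010]: (((0 IMPLIES 0) IMPLIES 0) AND (0 AND 0)) -> 0
  row 3 [00011]: (((0 IMPLIES 0) IMPLIES 0) AND (0 AND 1)) -> 0
  row 4 [00100]: (((0 IMPLIES 1) IMPLIES 1) AND (1 AND 0)) -> 0
  row 5 [00101]: (((0 IMPLIES 1) IMPLIES 1) AND (1 AND 1)) -> 1
  row 6 [00110]: (((0 IMPLIES 1) IMPLIES 1) AND (1 AND 0)) -> 0
  row 7 [00111]: (((0 IMPLIES 1) IMPLIES 1) AND (1 AND 1)) -> 1
  row 8 [01000]: (((0 IMPLIES 0) IMPLIES 0) AND (0 AND 0)) -> 0
  row 9 [01001]: (((0 IMPLIES 0) IMPLIES 0) AND (0 AND 1)) -> 0
  row 10 [01010]: (((0 IMPLIES 0) IMPLIES 0) AND (0 AND 0)) -> 0
  row 11 [01011]: (((0 IMPLIES 0) IMPLIES 0) AND (0 AND 1)) -> 0
  row 12 [01100]: (((0 IMPLIES 1) IMPLIES 1) AND (1 AND 0)) -> 0
  row 13 [01101]: (((0 IMPLIES 1) IMPLIES 1) AND (1 AND 1)) -> 1
  row 14 [01110]: (((0 IMPLIES 1) IMPLIES 1) AND (1 AND 0)) -> 0
  row 15 [01111]: (((0 IMPLIES 1) IMPLIES 1) AND (1 AND 1)) -> 1
  row 16 [10000]: (((1 IMPLIES 0) IMPLIES 0) AND (0 AND 0)) -> 0
  row 17 [10001]: (((1 IMPLIES 0) IMPLIES 0) AND (0 AND 1)) -> 0
  row 18 [10010]: (((1 IMPLIES 0) IMPLIES 0) AND (0 AND 0)) -> 0
  row 19 [10011]: (((1 IMPLIES 0) IMPLIES 0) AND (0 AND 1)) -> 0
  row 20 [10100]: (((1 IMPLIES 1) IMPLIES 1) AND (1 AND 0)) -> 0
  row 21 [10101]: (((1 IMPLIES 1) IMPLIES 1) AND (1 AND 1)) -> 1
  row 22 [10110]: (((1 IMPLIES 1) IMPLIES 1) AND (1 AND 0)) -> 0
  row 23 [10111]: (((1 IMPLIES 1) IMPLIES 1) AND (1 AND 1)) -> 1
  row 24 [11000]: (((1 IMPLIES 0) IMPLIES 0) AND (0 AND 0)) -> 0
  row 25 [11001]: (((1 IMPLIES 0) IMPLIES 0) AND (0 AND 1)) -> 0
  row 26 [11010]: (((1 IMPLIES 0) IMPLIES 0) AND (0 AND 0)) -> 0
  row 27 [11011]: (((1 IMPLIES 0) IMPLIES 0) AND (0 AND 1)) -> 0
  row 28 [11100]: (((1 IMPLIES 1) IMPLIES 1) AND (1 AND 0)) -> 0
  row 29 [11101]: (((1 IMPLIES 1) IMPLIES 1) AND (1 AND 1)) -> 1
  row 30 [11110]: (((1 IMPLIES 1) IMPLIES 1) AND (1 AND 0)) -> 0
  row 31 [11111]: (((1 IMPLIES 1) IMPLIES 1) AND (1 AND 1)) -> 1
Full result column, 8 rows per line (x1,x2 fixed per line; x3,x4,x5 runs 000..111 left to right):
  rows 0-7 [x1,x2=00]: 00000101  (ones: 2)
  rows 8-15 [x1,x2=01]: 00000101  (ones: 2)
  rows 16-23 [x1,x2=10]: 00000101  (ones: 2)
  rows 24-31 [x1,x2=11]: 00000101  (ones: 2)
Count of 1-rows = 2+2+2+2 = 8

8


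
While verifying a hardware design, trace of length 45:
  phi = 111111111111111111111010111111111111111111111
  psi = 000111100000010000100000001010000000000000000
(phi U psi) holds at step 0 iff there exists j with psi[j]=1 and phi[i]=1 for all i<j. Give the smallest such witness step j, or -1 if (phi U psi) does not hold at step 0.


(phi U psi) at 0: need smallest j with psi[j]=1 and phi[i]=1 for all i in [0,j).
Scan from step 0:
  step 0: phi=1, psi=0 -> continue
  step 1: phi=1, psi=0 -> continue
  step 2: phi=1, psi=0 -> continue
  step 3: psi=1 and phi held for [0,3) -> witness found
Witness step = 3

3


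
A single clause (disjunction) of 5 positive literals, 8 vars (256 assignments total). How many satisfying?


Step 1: Total=2^8=256
Step 2: Unsat when all 5 false: 2^3=8
Step 3: Sat=256-8=248

248


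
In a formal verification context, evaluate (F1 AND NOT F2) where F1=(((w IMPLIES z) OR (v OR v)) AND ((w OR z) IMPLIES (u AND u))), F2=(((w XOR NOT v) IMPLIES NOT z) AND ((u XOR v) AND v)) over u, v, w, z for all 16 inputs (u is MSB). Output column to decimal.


F1 = (((w IMPLIES z) OR (v OR v)) AND ((w OR z) IMPLIES (u AND u)))
F2 = (((w XOR NOT v) IMPLIES NOT z) AND ((u XOR v) AND v))
Counterexample to F1=>F2 is where F1=1 and F2=0.
Evaluate each row (bits = u,v,w,z, MSB first):
  row 0 [0000]: F1=1 F2=0 -> F1&~F2 -> 1
  row 1 [0001]: F1=0 F2=0 -> F1&~F2 -> 0
  row 2 [0010]: F1=0 F2=0 -> F1&~F2 -> 0
  row 3 [0011]: F1=0 F2=0 -> F1&~F2 -> 0
  row 4 [0100]: F1=1 F2=1 -> F1&~F2 -> 0
  row 5 [0101]: F1=0 F2=1 -> F1&~F2 -> 0
  row 6 [0110]: F1=0 F2=1 -> F1&~F2 -> 0
  row 7 [0111]: F1=0 F2=0 -> F1&~F2 -> 0
  row 8 [1000]: F1=1 F2=0 -> F1&~F2 -> 1
  row 9 [1001]: F1=1 F2=0 -> F1&~F2 -> 1
  row 10 [1010]: F1=0 F2=0 -> F1&~F2 -> 0
  row 11 [1011]: F1=1 F2=0 -> F1&~F2 -> 1
  row 12 [1100]: F1=1 F2=0 -> F1&~F2 -> 1
  row 13 [1101]: F1=1 F2=0 -> F1&~F2 -> 1
  row 14 [1110]: F1=1 F2=0 -> F1&~F2 -> 1
  row 15 [1111]: F1=1 F2=0 -> F1&~F2 -> 1
Full result column, 4 rows per line (u,v fixed per line; w,z runs 00..11 left to right):
  rows 0-3 [u,v=00]: 1000  = hex 8
  rows 4-7 [u,v=01]: 0000  = hex 0
  rows 8-11 [u,v=10]: 1101  = hex D
  rows 12-15 [u,v=11]: 1111  = hex F
Counterexample vector (row 0 .. row 15) = 1000000011011111
Output column grouped in 4s = 1000 0000 1101 1111 = 0x80DF
Convert to decimal digit by digit (value = value*16 + digit):
  8 -> 8
  8*16 + 0 = 128
  128*16 + 13 (D) = 2061
  2061*16 + 15 (F) = 32991
Decimal = 32991

32991


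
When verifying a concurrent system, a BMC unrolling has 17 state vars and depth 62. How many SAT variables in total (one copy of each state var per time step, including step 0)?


BMC unrolls to depth k, creating one copy of each state var for steps 0..k.
Step count = 62 + 1 = 63 (steps 0 through 62)
Vars per step = 17
Total = 17 * 63 = 1071

1071


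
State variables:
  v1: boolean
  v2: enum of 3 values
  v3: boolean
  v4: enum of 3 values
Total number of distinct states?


State space = product of domain sizes of all variables.
Domain sizes:
  v1 (boolean): 2
  v2 (enum of 3 values): 3
  v3 (boolean): 2
  v4 (enum of 3 values): 3
Product = 2 * 3 * 2 * 3 = 36

36


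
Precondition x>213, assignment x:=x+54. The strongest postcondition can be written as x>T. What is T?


Formula: sp(P, x:=E) = exists old_x. (x = E[old_x/x]) AND P[old_x/x] (old_x is the value of x before the assignment; eliminate old_x by solving x = E[old_x/x] for old_x)
Step 1: Precondition P: x>213, i.e. old_x > 213
Step 2: Assignment gives x = old_x + 54, so old_x = x - 54
Step 3: Substitute into P: x - 54 > 213
Step 4: Simplify: x > 213+54 = 267

267


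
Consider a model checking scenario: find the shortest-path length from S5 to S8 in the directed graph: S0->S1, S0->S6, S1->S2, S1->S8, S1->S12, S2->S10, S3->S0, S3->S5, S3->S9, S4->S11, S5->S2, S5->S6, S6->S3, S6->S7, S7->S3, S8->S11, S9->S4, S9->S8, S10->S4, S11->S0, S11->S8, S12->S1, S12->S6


BFS layer-by-layer from S5:
  dist 0: {S5}
  dist 1: {S2, S6}
  dist 2: {S3, S7, S10}
  dist 3: {S0, S4, S9}
  dist 4: {S1, S8, S11}
  -> S8 reached at distance 4
Shortest path length = 4

4


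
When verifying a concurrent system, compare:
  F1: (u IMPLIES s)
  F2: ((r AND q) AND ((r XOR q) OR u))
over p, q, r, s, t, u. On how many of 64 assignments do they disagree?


F1 = (u IMPLIES s)
F2 = ((r AND q) AND ((r XOR q) OR u))
Evaluate both on each of 64 rows (bits = p,q,r,s,t,u):
  row 0 [000000]: F1=1 F2=0 (differ) -> 1
  row 1 [000001]: F1=0 F2=0 -> 0
  row 2 [000010]: F1=1 F2=0 (differ) -> 1
  row 3 [000011]: F1=0 F2=0 -> 0
  row 4 [000100]: F1=1 F2=0 (differ) -> 1
  (every remaining row is evaluated the same way; all 64 results are listed next)
Full result column, 8 rows per line (p,q,r fixed per line; s,t,u runs 000..111 left to right):
  rows 0-7 [p,q,r=000]: 10101111  (ones: 6)
  rows 8-15 [p,q,r=001]: 10101111  (ones: 6)
  rows 16-23 [p,q,r=010]: 10101111  (ones: 6)
  rows 24-31 [p,q,r=011]: 11111010  (ones: 6)
  rows 32-39 [p,q,r=100]: 10101111  (ones: 6)
  rows 40-47 [p,q,r=101]: 10101111  (ones: 6)
  rows 48-55 [p,q,r=110]: 10101111  (ones: 6)
  rows 56-63 [p,q,r=111]: 11111010  (ones: 6)
Disagreements = 6+6+6+6+6+6+6+6 = 48

48


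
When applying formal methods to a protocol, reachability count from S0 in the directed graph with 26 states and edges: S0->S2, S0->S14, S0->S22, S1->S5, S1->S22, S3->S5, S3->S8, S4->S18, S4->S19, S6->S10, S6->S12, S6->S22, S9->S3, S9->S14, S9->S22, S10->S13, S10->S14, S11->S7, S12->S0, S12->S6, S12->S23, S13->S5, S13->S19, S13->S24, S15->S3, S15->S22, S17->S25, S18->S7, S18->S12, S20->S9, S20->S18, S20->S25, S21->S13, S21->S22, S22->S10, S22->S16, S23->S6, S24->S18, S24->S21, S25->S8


BFS from S0:
  layer 0: {S0}
  layer 1: {S2, S14, S22}
  layer 2: {S10, S16}
  layer 3: {S13}
  layer 4: {S5, S19, S24}
  layer 5: {S18, S21}
  layer 6: {S7, S12}
  layer 7: {S6, S23}
Reachable set: {S0, S2, S5, S6, S7, S10, S12, S13, S14, S16, S18, S19, S21, S22, S23, S24}
Count = 16

16


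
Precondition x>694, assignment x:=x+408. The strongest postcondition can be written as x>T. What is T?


Formula: sp(P, x:=E) = exists old_x. (x = E[old_x/x]) AND P[old_x/x] (old_x is the value of x before the assignment; eliminate old_x by solving x = E[old_x/x] for old_x)
Step 1: Precondition P: x>694, i.e. old_x > 694
Step 2: Assignment gives x = old_x + 408, so old_x = x - 408
Step 3: Substitute into P: x - 408 > 694
Step 4: Simplify: x > 694+408 = 1102

1102


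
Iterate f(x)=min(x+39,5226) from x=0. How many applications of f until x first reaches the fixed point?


Step 1: x=0, cap=5226, increment=39
Step 2: x grows by 39 each step until capped at 5226; fixed point is x=5226
Step 3: iterations = ceil(5226/39) = 134

134


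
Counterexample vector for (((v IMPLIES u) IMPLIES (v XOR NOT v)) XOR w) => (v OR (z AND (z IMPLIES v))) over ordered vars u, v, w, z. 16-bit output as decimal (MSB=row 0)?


F1 = (((v IMPLIES u) IMPLIES (v XOR NOT v)) XOR w)
F2 = (v OR (z AND (z IMPLIES v)))
Counterexample to F1=>F2 is where F1=1 and F2=0.
Evaluate each row (bits = u,v,w,z, MSB first):
  row 0 [0000]: F1=1 F2=0 -> F1&~F2 -> 1
  row 1 [0001]: F1=1 F2=0 -> F1&~F2 -> 1
  row 2 [0010]: F1=0 F2=0 -> F1&~F2 -> 0
  row 3 [0011]: F1=0 F2=0 -> F1&~F2 -> 0
  row 4 [0100]: F1=1 F2=1 -> F1&~F2 -> 0
  row 5 [0101]: F1=1 F2=1 -> F1&~F2 -> 0
  row 6 [0110]: F1=0 F2=1 -> F1&~F2 -> 0
  row 7 [0111]: F1=0 F2=1 -> F1&~F2 -> 0
  row 8 [1000]: F1=1 F2=0 -> F1&~F2 -> 1
  row 9 [1001]: F1=1 F2=0 -> F1&~F2 -> 1
  row 10 [1010]: F1=0 F2=0 -> F1&~F2 -> 0
  row 11 [1011]: F1=0 F2=0 -> F1&~F2 -> 0
  row 12 [1100]: F1=1 F2=1 -> F1&~F2 -> 0
  row 13 [1101]: F1=1 F2=1 -> F1&~F2 -> 0
  row 14 [1110]: F1=0 F2=1 -> F1&~F2 -> 0
  row 15 [1111]: F1=0 F2=1 -> F1&~F2 -> 0
Full result column, 4 rows per line (u,v fixed per line; w,z runs 00..11 left to right):
  rows 0-3 [u,v=00]: 1100  = hex C
  rows 4-7 [u,v=01]: 0000  = hex 0
  rows 8-11 [u,v=10]: 1100  = hex C
  rows 12-15 [u,v=11]: 0000  = hex 0
Counterexample vector (row 0 .. row 15) = 1100000011000000
Output column grouped in 4s = 1100 0000 1100 0000 = 0xC0C0
Convert to decimal digit by digit (value = value*16 + digit):
  C -> 12
  12*16 + 0 = 192
  192*16 + 12 (C) = 3084
  3084*16 + 0 = 49344
Decimal = 49344

49344


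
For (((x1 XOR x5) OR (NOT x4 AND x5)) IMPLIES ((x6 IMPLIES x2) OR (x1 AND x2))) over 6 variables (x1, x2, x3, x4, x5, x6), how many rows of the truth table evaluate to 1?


Formula: (((x1 XOR x5) OR (NOT x4 AND x5)) IMPLIES ((x6 IMPLIES x2) OR (x1 AND x2))) over 6 vars (64 rows)
Evaluate each row (x1, x2, x3, x4, x5, x6 as bits, MSB first):
  row 0 [000000]: (((0 XOR 0) OR (NOT 0 AND 0)) IMPLIES ((0 IMPLIES 0) OR (0 AND 0))) -> 1
  row 1 [000001]: (((0 XOR 0) OR (NOT 0 AND 0)) IMPLIES ((1 IMPLIES 0) OR (0 AND 0))) -> 1
  row 2 [000010]: (((0 XOR 1) OR (NOT 0 AND 1)) IMPLIES ((0 IMPLIES 0) OR (0 AND 0))) -> 1
  row 3 [000011]: (((0 XOR 1) OR (NOT 0 AND 1)) IMPLIES ((1 IMPLIES 0) OR (0 AND 0))) -> 0
  row 4 [000100]: (((0 XOR 0) OR (NOT 1 AND 0)) IMPLIES ((0 IMPLIES 0) OR (0 AND 0))) -> 1
  (every remaining row is evaluated the same way; all 64 results are listed next)
Full result column, 8 rows per line (x1,x2,x3 fixed per line; x4,x5,x6 runs 000..111 left to right):
  rows 0-7 [x1,x2,x3=000]: 11101110  (ones: 6)
  rows 8-15 [x1,x2,x3=001]: 11101110  (ones: 6)
  rows 16-23 [x1,x2,x3=010]: 11111111  (ones: 8)
  rows 24-31 [x1,x2,x3=011]: 11111111  (ones: 8)
  rows 32-39 [x1,x2,x3=100]: 10101011  (ones: 5)
  rows 40-47 [x1,x2,x3=101]: 10101011  (ones: 5)
  rows 48-55 [x1,x2,x3=110]: 11111111  (ones: 8)
  rows 56-63 [x1,x2,x3=111]: 11111111  (ones: 8)
Count of 1-rows = 6+6+8+8+5+5+8+8 = 54

54


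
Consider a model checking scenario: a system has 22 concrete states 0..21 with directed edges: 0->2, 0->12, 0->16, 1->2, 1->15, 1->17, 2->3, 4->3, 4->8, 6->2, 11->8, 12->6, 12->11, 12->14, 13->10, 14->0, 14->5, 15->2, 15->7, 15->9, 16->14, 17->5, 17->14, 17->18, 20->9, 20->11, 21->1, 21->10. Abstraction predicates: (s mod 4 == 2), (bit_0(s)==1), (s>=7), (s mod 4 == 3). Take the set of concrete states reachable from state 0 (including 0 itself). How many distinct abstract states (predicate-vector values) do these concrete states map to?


BFS from 0:
Concrete reachable: {0, 2, 3, 5, 6, 8, 11, 12, 14, 16}
Abstract via predicates (s mod 4 == 2), (bit_0(s)==1), (s>=7), (s mod 4 == 3):
  (0,0,0,0) <- {0}
  (0,0,1,0) <- {8, 12, 16}
  (0,1,0,0) <- {5}
  (0,1,0,1) <- {3}
  (0,1,1,1) <- {11}
  (1,0,0,0) <- {2, 6}
  (1,0,1,0) <- {14}
Distinct abstract states = 7

7


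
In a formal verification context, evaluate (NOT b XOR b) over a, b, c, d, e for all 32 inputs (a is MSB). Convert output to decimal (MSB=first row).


Formula: (NOT b XOR b) over a, b, c, d, e (32 rows)
Evaluate each row (bits = a,b,c,d,e, MSB first):
  row 0 [00000]: (NOT 0 XOR 0) -> 1
  row 1 [00001]: (NOT 0 XOR 0) -> 1
  row 2 [00010]: (NOT 0 XOR 0) -> 1
  row 3 [00011]: (NOT 0 XOR 0) -> 1
  row 4 [00100]: (NOT 0 XOR 0) -> 1
  row 5 [00101]: (NOT 0 XOR 0) -> 1
  row 6 [00110]: (NOT 0 XOR 0) -> 1
  row 7 [00111]: (NOT 0 XOR 0) -> 1
  row 8 [01000]: (NOT 1 XOR 1) -> 1
  row 9 [01001]: (NOT 1 XOR 1) -> 1
  row 10 [01010]: (NOT 1 XOR 1) -> 1
  row 11 [01011]: (NOT 1 XOR 1) -> 1
  row 12 [01100]: (NOT 1 XOR 1) -> 1
  row 13 [01101]: (NOT 1 XOR 1) -> 1
  row 14 [01110]: (NOT 1 XOR 1) -> 1
  row 15 [01111]: (NOT 1 XOR 1) -> 1
  row 16 [10000]: (NOT 0 XOR 0) -> 1
  row 17 [10001]: (NOT 0 XOR 0) -> 1
  row 18 [10010]: (NOT 0 XOR 0) -> 1
  row 19 [10011]: (NOT 0 XOR 0) -> 1
  row 20 [10100]: (NOT 0 XOR 0) -> 1
  row 21 [10101]: (NOT 0 XOR 0) -> 1
  row 22 [10110]: (NOT 0 XOR 0) -> 1
  row 23 [10111]: (NOT 0 XOR 0) -> 1
  row 24 [11000]: (NOT 1 XOR 1) -> 1
  row 25 [11001]: (NOT 1 XOR 1) -> 1
  row 26 [11010]: (NOT 1 XOR 1) -> 1
  row 27 [11011]: (NOT 1 XOR 1) -> 1
  row 28 [11100]: (NOT 1 XOR 1) -> 1
  row 29 [11101]: (NOT 1 XOR 1) -> 1
  row 30 [11110]: (NOT 1 XOR 1) -> 1
  row 31 [11111]: (NOT 1 XOR 1) -> 1
Full result column, 4 rows per line (a,b,c fixed per line; d,e runs 00..11 left to right):
  rows 0-3 [a,b,c=000]: 1111  = hex F
  rows 4-7 [a,b,c=001]: 1111  = hex F
  rows 8-11 [a,b,c=010]: 1111  = hex F
  rows 12-15 [a,b,c=011]: 1111  = hex F
  rows 16-19 [a,b,c=100]: 1111  = hex F
  rows 20-23 [a,b,c=101]: 1111  = hex F
  rows 24-27 [a,b,c=110]: 1111  = hex F
  rows 28-31 [a,b,c=111]: 1111  = hex F
Output column (row 0 .. row 31) = 11111111111111111111111111111111
Output column grouped in 4s = 1111 1111 1111 1111 1111 1111 1111 1111 = 0xFFFFFFFF
Convert to decimal digit by digit (value = value*16 + digit):
  F -> 15
  15*16 + 15 (F) = 255
  255*16 + 15 (F) = 4095
  4095*16 + 15 (F) = 65535
  65535*16 + 15 (F) = 1048575
  1048575*16 + 15 (F) = 16777215
  16777215*16 + 15 (F) = 268435455
  268435455*16 + 15 (F) = 4294967295
Decimal = 4294967295

4294967295


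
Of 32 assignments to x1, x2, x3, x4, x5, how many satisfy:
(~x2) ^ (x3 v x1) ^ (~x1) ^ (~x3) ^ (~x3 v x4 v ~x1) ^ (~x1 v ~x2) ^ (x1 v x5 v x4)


CNF with 7 clauses over 5 vars (32 assignments).
An assignment satisfies CNF iff every clause has >=1 true literal.
Check each row (bits = x1,x2,x3,x4,x5; clause T/F shown):
  row 0 [00000]: clauses=TFTTTTF -> 0
  row 1 [00001]: clauses=TFTTTTT -> 0
  row 2 [00010]: clauses=TFTTTTT -> 0
  row 3 [00011]: clauses=TFTTTTT -> 0
  row 4 [00100]: clauses=TTTFTTF -> 0
  row 5 [00101]: clauses=TTTFTTT -> 0
  row 6 [00110]: clauses=TTTFTTT -> 0
  row 7 [00111]: clauses=TTTFTTT -> 0
  row 8 [01000]: clauses=FFTTTTF -> 0
  row 9 [01001]: clauses=FFTTTTT -> 0
  row 10 [01010]: clauses=FFTTTTT -> 0
  row 11 [01011]: clauses=FFTTTTT -> 0
  row 12 [01100]: clauses=FTTFTTF -> 0
  row 13 [01101]: clauses=FTTFTTT -> 0
  row 14 [01110]: clauses=FTTFTTT -> 0
  row 15 [01111]: clauses=FTTFTTT -> 0
  row 16 [10000]: clauses=TTFTTTT -> 0
  row 17 [10001]: clauses=TTFTTTT -> 0
  row 18 [10010]: clauses=TTFTTTT -> 0
  row 19 [10011]: clauses=TTFTTTT -> 0
  row 20 [10100]: clauses=TTFFFTT -> 0
  row 21 [10101]: clauses=TTFFFTT -> 0
  row 22 [10110]: clauses=TTFFTTT -> 0
  row 23 [10111]: clauses=TTFFTTT -> 0
  row 24 [11000]: clauses=FTFTTFT -> 0
  row 25 [11001]: clauses=FTFTTFT -> 0
  row 26 [11010]: clauses=FTFTTFT -> 0
  row 27 [11011]: clauses=FTFTTFT -> 0
  row 28 [11100]: clauses=FTFFFFT -> 0
  row 29 [11101]: clauses=FTFFFFT -> 0
  row 30 [11110]: clauses=FTFFTFT -> 0
  row 31 [11111]: clauses=FTFFTFT -> 0
Full result column, 8 rows per line (x1,x2 fixed per line; x3,x4,x5 runs 000..111 left to right):
  rows 0-7 [x1,x2=00]: 00000000  (ones: 0)
  rows 8-15 [x1,x2=01]: 00000000  (ones: 0)
  rows 16-23 [x1,x2=10]: 00000000  (ones: 0)
  rows 24-31 [x1,x2=11]: 00000000  (ones: 0)
Satisfying assignments = 0+0+0+0 = 0

0


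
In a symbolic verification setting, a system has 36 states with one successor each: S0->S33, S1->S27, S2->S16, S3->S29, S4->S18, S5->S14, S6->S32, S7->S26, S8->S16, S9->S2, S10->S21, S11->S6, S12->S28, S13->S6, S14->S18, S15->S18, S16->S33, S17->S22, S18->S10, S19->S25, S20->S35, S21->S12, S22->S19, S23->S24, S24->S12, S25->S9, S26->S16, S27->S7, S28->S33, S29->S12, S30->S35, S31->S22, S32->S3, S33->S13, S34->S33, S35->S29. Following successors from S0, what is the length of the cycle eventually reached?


Trace from S0 until a state repeats:
  S0 -> S33 -> S13 -> S6 -> S32 -> S3 -> S29 -> S12 -> S28 -> S33
S33 first seen at step 1, revisited at step 9.
Cycle length = 9 - 1 = 8

8


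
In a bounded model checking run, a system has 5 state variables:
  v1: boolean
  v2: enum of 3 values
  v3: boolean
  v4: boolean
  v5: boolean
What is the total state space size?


State space = product of domain sizes of all variables.
Domain sizes:
  v1 (boolean): 2
  v2 (enum of 3 values): 3
  v3 (boolean): 2
  v4 (boolean): 2
  v5 (boolean): 2
Product = 2 * 3 * 2 * 2 * 2 = 48

48


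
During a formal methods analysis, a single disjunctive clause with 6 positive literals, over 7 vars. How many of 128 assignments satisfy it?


Step 1: Total=2^7=128
Step 2: Unsat when all 6 false: 2^1=2
Step 3: Sat=128-2=126

126


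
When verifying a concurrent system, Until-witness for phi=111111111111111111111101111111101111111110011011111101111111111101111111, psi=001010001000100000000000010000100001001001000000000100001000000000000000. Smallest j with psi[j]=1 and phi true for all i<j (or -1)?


(phi U psi) at 0: need smallest j with psi[j]=1 and phi[i]=1 for all i in [0,j).
Scan from step 0:
  step 0: phi=1, psi=0 -> continue
  step 1: phi=1, psi=0 -> continue
  step 2: psi=1 and phi held for [0,2) -> witness found
Witness step = 2

2


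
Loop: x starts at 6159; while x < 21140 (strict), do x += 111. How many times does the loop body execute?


Step 1: x goes from 6159 toward 21140 by 111; the body runs while x<21140, so iterations = ceil((bound-start)/step)
Step 2: Distance=14981
Step 3: ceil(14981/111)=135

135


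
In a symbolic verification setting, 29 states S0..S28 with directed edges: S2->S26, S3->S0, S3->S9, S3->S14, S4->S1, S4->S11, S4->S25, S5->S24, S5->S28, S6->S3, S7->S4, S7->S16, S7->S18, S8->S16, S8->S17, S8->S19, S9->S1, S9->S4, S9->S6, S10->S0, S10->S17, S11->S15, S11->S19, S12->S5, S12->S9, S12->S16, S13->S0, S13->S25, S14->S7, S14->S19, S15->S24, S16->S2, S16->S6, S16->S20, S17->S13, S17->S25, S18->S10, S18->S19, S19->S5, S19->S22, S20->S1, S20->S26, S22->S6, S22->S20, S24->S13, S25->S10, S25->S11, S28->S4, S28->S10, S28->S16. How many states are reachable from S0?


BFS from S0:
  layer 0: {S0}
Reachable set: {S0}
Count = 1

1


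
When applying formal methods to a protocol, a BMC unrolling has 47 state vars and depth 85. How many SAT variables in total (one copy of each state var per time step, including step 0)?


BMC unrolls to depth k, creating one copy of each state var for steps 0..k.
Step count = 85 + 1 = 86 (steps 0 through 85)
Vars per step = 47
Total = 47 * 86 = 4042

4042


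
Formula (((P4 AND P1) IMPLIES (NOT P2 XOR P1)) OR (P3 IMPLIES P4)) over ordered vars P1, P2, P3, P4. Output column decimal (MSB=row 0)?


Formula: (((P4 AND P1) IMPLIES (NOT P2 XOR P1)) OR (P3 IMPLIES P4)) over P1, P2, P3, P4 (16 rows)
Evaluate each row (bits = P1,P2,P3,P4, MSB first):
  row 0 [0000]: (((0 AND 0) IMPLIES (NOT 0 XOR 0)) OR (0 IMPLIES 0)) -> 1
  row 1 [0001]: (((1 AND 0) IMPLIES (NOT 0 XOR 0)) OR (0 IMPLIES 1)) -> 1
  row 2 [0010]: (((0 AND 0) IMPLIES (NOT 0 XOR 0)) OR (1 IMPLIES 0)) -> 1
  row 3 [0011]: (((1 AND 0) IMPLIES (NOT 0 XOR 0)) OR (1 IMPLIES 1)) -> 1
  row 4 [0100]: (((0 AND 0) IMPLIES (NOT 1 XOR 0)) OR (0 IMPLIES 0)) -> 1
  row 5 [0101]: (((1 AND 0) IMPLIES (NOT 1 XOR 0)) OR (0 IMPLIES 1)) -> 1
  row 6 [0110]: (((0 AND 0) IMPLIES (NOT 1 XOR 0)) OR (1 IMPLIES 0)) -> 1
  row 7 [0111]: (((1 AND 0) IMPLIES (NOT 1 XOR 0)) OR (1 IMPLIES 1)) -> 1
  row 8 [1000]: (((0 AND 1) IMPLIES (NOT 0 XOR 1)) OR (0 IMPLIES 0)) -> 1
  row 9 [1001]: (((1 AND 1) IMPLIES (NOT 0 XOR 1)) OR (0 IMPLIES 1)) -> 1
  row 10 [1010]: (((0 AND 1) IMPLIES (NOT 0 XOR 1)) OR (1 IMPLIES 0)) -> 1
  row 11 [1011]: (((1 AND 1) IMPLIES (NOT 0 XOR 1)) OR (1 IMPLIES 1)) -> 1
  row 12 [1100]: (((0 AND 1) IMPLIES (NOT 1 XOR 1)) OR (0 IMPLIES 0)) -> 1
  row 13 [1101]: (((1 AND 1) IMPLIES (NOT 1 XOR 1)) OR (0 IMPLIES 1)) -> 1
  row 14 [1110]: (((0 AND 1) IMPLIES (NOT 1 XOR 1)) OR (1 IMPLIES 0)) -> 1
  row 15 [1111]: (((1 AND 1) IMPLIES (NOT 1 XOR 1)) OR (1 IMPLIES 1)) -> 1
Full result column, 4 rows per line (P1,P2 fixed per line; P3,P4 runs 00..11 left to right):
  rows 0-3 [P1,P2=00]: 1111  = hex F
  rows 4-7 [P1,P2=01]: 1111  = hex F
  rows 8-11 [P1,P2=10]: 1111  = hex F
  rows 12-15 [P1,P2=11]: 1111  = hex F
Output column (row 0 .. row 15) = 1111111111111111
Output column grouped in 4s = 1111 1111 1111 1111 = 0xFFFF
Convert to decimal digit by digit (value = value*16 + digit):
  F -> 15
  15*16 + 15 (F) = 255
  255*16 + 15 (F) = 4095
  4095*16 + 15 (F) = 65535
Decimal = 65535

65535


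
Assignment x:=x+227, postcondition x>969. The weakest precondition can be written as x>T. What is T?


Formula: wp(x:=E, P) = P[E/x] (substitute E for x in postcondition)
Step 1: Postcondition: x>969
Step 2: Substitute x+227 for x: x+227>969
Step 3: Solve for x: x > 969-227 = 742

742


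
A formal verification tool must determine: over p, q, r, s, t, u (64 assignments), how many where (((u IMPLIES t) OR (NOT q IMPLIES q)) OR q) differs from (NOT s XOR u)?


F1 = (((u IMPLIES t) OR (NOT q IMPLIES q)) OR q)
F2 = (NOT s XOR u)
Evaluate both on each of 64 rows (bits = p,q,r,s,t,u):
  row 0 [000000]: F1=1 F2=1 -> 0
  row 1 [000001]: F1=0 F2=0 -> 0
  row 2 [000010]: F1=1 F2=1 -> 0
  row 3 [000011]: F1=1 F2=0 (differ) -> 1
  row 4 [000100]: F1=1 F2=0 (differ) -> 1
  (every remaining row is evaluated the same way; all 64 results are listed next)
Full result column, 8 rows per line (p,q,r fixed per line; s,t,u runs 000..111 left to right):
  rows 0-7 [p,q,r=000]: 00011110  (ones: 4)
  rows 8-15 [p,q,r=001]: 00011110  (ones: 4)
  rows 16-23 [p,q,r=010]: 01011010  (ones: 4)
  rows 24-31 [p,q,r=011]: 01011010  (ones: 4)
  rows 32-39 [p,q,r=100]: 00011110  (ones: 4)
  rows 40-47 [p,q,r=101]: 00011110  (ones: 4)
  rows 48-55 [p,q,r=110]: 01011010  (ones: 4)
  rows 56-63 [p,q,r=111]: 01011010  (ones: 4)
Disagreements = 4+4+4+4+4+4+4+4 = 32

32


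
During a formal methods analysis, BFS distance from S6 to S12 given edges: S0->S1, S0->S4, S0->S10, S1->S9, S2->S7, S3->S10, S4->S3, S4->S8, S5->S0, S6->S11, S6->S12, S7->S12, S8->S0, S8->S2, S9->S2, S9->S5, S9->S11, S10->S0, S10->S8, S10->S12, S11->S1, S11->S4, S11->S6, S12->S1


BFS layer-by-layer from S6:
  dist 0: {S6}
  dist 1: {S11, S12}
  -> S12 reached at distance 1
Shortest path length = 1

1
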